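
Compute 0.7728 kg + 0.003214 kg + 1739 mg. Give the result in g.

777.753 g

In g:
  0.7728 kg = 0.7728 × 10^3 g = 772.8
  0.003214 kg = 0.003214 × 10^3 g = 3.214
  1739 mg = 1739 × 10^-3 g = 1.739
Sum: 772.8 + 3.214 + 1.739 = 777.753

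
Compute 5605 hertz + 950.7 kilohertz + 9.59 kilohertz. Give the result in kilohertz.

In kilohertz:
  5605 hertz = 5605e-3 kilohertz = 5.605
  950.7 kilohertz → 950.7
  9.59 kilohertz → 9.59
Sum: 5.605 + 950.7 + 9.59 = 965.895

965.895 kilohertz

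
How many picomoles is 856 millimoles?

856000000000 picomoles

milli = 10^-3, pico = 10^-12; factor is 10^9.
856 × 10^9 = 856000000000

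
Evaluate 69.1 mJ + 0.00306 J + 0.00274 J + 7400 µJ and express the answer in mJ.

82.3 mJ

In mJ:
  69.1 mJ → 69.1
  0.00306 J = 0.00306 × 10³ mJ = 3.06
  0.00274 J = 0.00274 × 10³ mJ = 2.74
  7400 µJ = 7400 × 10⁻³ mJ = 7.4
Sum: 69.1 + 3.06 + 2.74 + 7.4 = 82.3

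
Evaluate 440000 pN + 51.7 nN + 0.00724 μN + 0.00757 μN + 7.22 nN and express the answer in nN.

513.73 nN

In nN:
  440000 pN = 440000 × 10⁻³ nN = 440
  51.7 nN → 51.7
  0.00724 μN = 0.00724 × 10³ nN = 7.24
  0.00757 μN = 0.00757 × 10³ nN = 7.57
  7.22 nN → 7.22
Sum: 440 + 51.7 + 7.24 + 7.57 + 7.22 = 513.73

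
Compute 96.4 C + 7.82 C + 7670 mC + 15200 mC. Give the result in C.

In C:
  96.4 C → 96.4
  7.82 C → 7.82
  7670 mC = 7670e-3 C = 7.67
  15200 mC = 15200e-3 C = 15.2
Sum: 96.4 + 7.82 + 7.67 + 15.2 = 127.09

127.09 C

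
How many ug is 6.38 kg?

6380000000 ug

kilo = 1e3, micro = 1e-6; factor is 1e9.
6.38 × 1e9 = 6380000000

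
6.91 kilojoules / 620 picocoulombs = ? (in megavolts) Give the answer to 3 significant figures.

11100000 megavolts

(6.91 × 10^3) / (620 × 10^-12) = 0.011145 × 10^15 V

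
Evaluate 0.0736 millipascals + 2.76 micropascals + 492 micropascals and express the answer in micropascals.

In micropascals:
  0.0736 millipascals = 0.0736 × 10^3 micropascals = 73.6
  2.76 micropascals → 2.76
  492 micropascals → 492
Sum: 73.6 + 2.76 + 492 = 568.36

568.36 micropascals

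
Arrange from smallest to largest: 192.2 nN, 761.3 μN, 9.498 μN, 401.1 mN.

192.2 nN < 9.498 μN < 761.3 μN < 401.1 mN

192.2 nN = 0.0000001922 N
761.3 μN = 0.0007613 N
9.498 μN = 0.000009498 N
401.1 mN = 0.4011 N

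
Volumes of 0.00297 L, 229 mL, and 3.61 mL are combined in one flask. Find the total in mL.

235.58 mL

In mL:
  0.00297 L = 0.00297e3 mL = 2.97
  229 mL → 229
  3.61 mL → 3.61
Sum: 2.97 + 229 + 3.61 = 235.58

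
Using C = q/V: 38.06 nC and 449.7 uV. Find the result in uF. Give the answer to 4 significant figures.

(38.06e-9) / (449.7e-6) = 0.0846342e-3 F

84.63 uF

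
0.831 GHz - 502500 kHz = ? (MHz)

In MHz:
  0.831 GHz = 0.831 × 10^3 MHz = 831
  502500 kHz = 502500 × 10^-3 MHz = 502.5
Difference: 831 - 502.5 = 328.5

328.5 MHz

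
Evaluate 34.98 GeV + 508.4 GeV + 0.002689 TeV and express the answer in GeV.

546.069 GeV

In GeV:
  34.98 GeV → 34.98
  508.4 GeV → 508.4
  0.002689 TeV = 0.002689 × 10³ GeV = 2.689
Sum: 34.98 + 508.4 + 2.689 = 546.069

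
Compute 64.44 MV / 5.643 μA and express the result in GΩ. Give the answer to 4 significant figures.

11420 GΩ

(64.44 × 10^6) / (5.643 × 10^-6) = 11.4195 × 10^12 Ω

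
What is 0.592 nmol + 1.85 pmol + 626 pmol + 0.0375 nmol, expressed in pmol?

1257.35 pmol

In pmol:
  0.592 nmol = 0.592 × 10^3 pmol = 592
  1.85 pmol → 1.85
  626 pmol → 626
  0.0375 nmol = 0.0375 × 10^3 pmol = 37.5
Sum: 592 + 1.85 + 626 + 37.5 = 1257.35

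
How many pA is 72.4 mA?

72400000000 pA

milli = 10^-3, pico = 10^-12; factor is 10^9.
72.4 × 10^9 = 72400000000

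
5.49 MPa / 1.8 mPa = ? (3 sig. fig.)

3050000000

(5.49 × 10^6) / (1.8 × 10^-3) = 3.05 × 10^9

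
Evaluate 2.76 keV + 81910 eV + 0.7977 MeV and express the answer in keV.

In keV:
  2.76 keV → 2.76
  81910 eV = 81910 × 10^-3 keV = 81.91
  0.7977 MeV = 0.7977 × 10^3 keV = 797.7
Sum: 2.76 + 81.91 + 797.7 = 882.37

882.37 keV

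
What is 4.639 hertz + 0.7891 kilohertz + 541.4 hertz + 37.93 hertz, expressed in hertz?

1373.069 hertz

In hertz:
  4.639 hertz → 4.639
  0.7891 kilohertz = 0.7891e3 hertz = 789.1
  541.4 hertz → 541.4
  37.93 hertz → 37.93
Sum: 4.639 + 789.1 + 541.4 + 37.93 = 1373.069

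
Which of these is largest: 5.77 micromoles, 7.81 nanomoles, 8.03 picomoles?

5.77 micromoles = 0.00000577 moles
7.81 nanomoles = 0.00000000781 moles
8.03 picomoles = 0.00000000000803 moles

5.77 micromoles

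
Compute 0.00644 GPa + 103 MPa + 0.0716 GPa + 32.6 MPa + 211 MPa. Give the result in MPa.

In MPa:
  0.00644 GPa = 0.00644 × 10^3 MPa = 6.44
  103 MPa → 103
  0.0716 GPa = 0.0716 × 10^3 MPa = 71.6
  32.6 MPa → 32.6
  211 MPa → 211
Sum: 6.44 + 103 + 71.6 + 32.6 + 211 = 424.64

424.64 MPa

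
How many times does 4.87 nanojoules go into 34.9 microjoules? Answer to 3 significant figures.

7170

(34.9e-6) / (4.87e-9) = 7.166e3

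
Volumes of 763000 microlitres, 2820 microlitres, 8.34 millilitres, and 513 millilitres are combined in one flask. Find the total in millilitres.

In millilitres:
  763000 microlitres = 763000e-3 millilitres = 763
  2820 microlitres = 2820e-3 millilitres = 2.82
  8.34 millilitres → 8.34
  513 millilitres → 513
Sum: 763 + 2.82 + 8.34 + 513 = 1287.16

1287.16 millilitres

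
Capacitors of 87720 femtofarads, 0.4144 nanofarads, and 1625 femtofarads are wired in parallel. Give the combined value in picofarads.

In picofarads:
  87720 femtofarads = 87720 × 10^-3 picofarads = 87.72
  0.4144 nanofarads = 0.4144 × 10^3 picofarads = 414.4
  1625 femtofarads = 1625 × 10^-3 picofarads = 1.625
Sum: 87.72 + 414.4 + 1.625 = 503.745

503.745 picofarads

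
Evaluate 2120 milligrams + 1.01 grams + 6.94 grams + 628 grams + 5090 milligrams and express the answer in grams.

643.16 grams

In grams:
  2120 milligrams = 2120 × 10^-3 grams = 2.12
  1.01 grams → 1.01
  6.94 grams → 6.94
  628 grams → 628
  5090 milligrams = 5090 × 10^-3 grams = 5.09
Sum: 2.12 + 1.01 + 6.94 + 628 + 5.09 = 643.16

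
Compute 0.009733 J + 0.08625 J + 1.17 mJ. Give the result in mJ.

In mJ:
  0.009733 J = 0.009733e3 mJ = 9.733
  0.08625 J = 0.08625e3 mJ = 86.25
  1.17 mJ → 1.17
Sum: 9.733 + 86.25 + 1.17 = 97.153

97.153 mJ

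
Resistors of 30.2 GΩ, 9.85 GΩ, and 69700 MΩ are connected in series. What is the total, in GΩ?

109.75 GΩ

In GΩ:
  30.2 GΩ → 30.2
  9.85 GΩ → 9.85
  69700 MΩ = 69700e-3 GΩ = 69.7
Sum: 30.2 + 9.85 + 69.7 = 109.75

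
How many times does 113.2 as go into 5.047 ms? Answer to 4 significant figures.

44580000000000

(5.047 × 10⁻³) / (113.2 × 10⁻¹⁸) = 0.044585 × 10¹⁵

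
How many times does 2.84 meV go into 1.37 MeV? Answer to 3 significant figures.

482000000

(1.37 × 10⁶) / (2.84 × 10⁻³) = 0.4824 × 10⁹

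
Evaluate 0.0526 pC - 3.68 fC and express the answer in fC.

In fC:
  0.0526 pC = 0.0526 × 10³ fC = 52.6
  3.68 fC → 3.68
Difference: 52.6 - 3.68 = 48.92

48.92 fC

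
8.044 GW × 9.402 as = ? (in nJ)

75.629688 nJ

8.044 × 10^9 × 9.402 × 10^-18 = 75.629688 × 10^-9 J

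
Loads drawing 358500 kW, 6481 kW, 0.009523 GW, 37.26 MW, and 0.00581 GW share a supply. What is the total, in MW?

In MW:
  358500 kW = 358500 × 10⁻³ MW = 358.5
  6481 kW = 6481 × 10⁻³ MW = 6.481
  0.009523 GW = 0.009523 × 10³ MW = 9.523
  37.26 MW → 37.26
  0.00581 GW = 0.00581 × 10³ MW = 5.81
Sum: 358.5 + 6.481 + 9.523 + 37.26 + 5.81 = 417.574

417.574 MW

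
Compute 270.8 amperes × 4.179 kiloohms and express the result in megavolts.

270.8 × 4.179 × 10^3 = 1131.6732 × 10^3 V

1.1316732 megavolts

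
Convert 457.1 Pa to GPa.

0.0000004571 GPa

(no prefix) = 1e0, giga = 1e9; factor is 1e-9.
457.1 × 1e-9 = 0.0000004571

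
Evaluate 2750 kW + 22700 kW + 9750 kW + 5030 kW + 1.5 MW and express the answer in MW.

41.73 MW

In MW:
  2750 kW = 2750 × 10^-3 MW = 2.75
  22700 kW = 22700 × 10^-3 MW = 22.7
  9750 kW = 9750 × 10^-3 MW = 9.75
  5030 kW = 5030 × 10^-3 MW = 5.03
  1.5 MW → 1.5
Sum: 2.75 + 22.7 + 9.75 + 5.03 + 1.5 = 41.73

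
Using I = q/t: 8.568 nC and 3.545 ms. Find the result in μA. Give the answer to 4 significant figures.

(8.568 × 10^-9) / (3.545 × 10^-3) = 2.41693 × 10^-6 A

2.417 μA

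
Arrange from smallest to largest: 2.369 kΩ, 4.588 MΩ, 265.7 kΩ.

2.369 kΩ < 265.7 kΩ < 4.588 MΩ

2.369 kΩ = 2369 Ω
4.588 MΩ = 4588000 Ω
265.7 kΩ = 265700 Ω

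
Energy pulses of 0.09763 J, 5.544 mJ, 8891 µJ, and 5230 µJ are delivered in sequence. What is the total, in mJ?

In mJ:
  0.09763 J = 0.09763 × 10³ mJ = 97.63
  5.544 mJ → 5.544
  8891 µJ = 8891 × 10⁻³ mJ = 8.891
  5230 µJ = 5230 × 10⁻³ mJ = 5.23
Sum: 97.63 + 5.544 + 8.891 + 5.23 = 117.295

117.295 mJ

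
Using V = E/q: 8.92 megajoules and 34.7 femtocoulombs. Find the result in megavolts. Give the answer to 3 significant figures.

(8.92 × 10⁶) / (34.7 × 10⁻¹⁵) = 0.25706 × 10²¹ V

257000000000000 megavolts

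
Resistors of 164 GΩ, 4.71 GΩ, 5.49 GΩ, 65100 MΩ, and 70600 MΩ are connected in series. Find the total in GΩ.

309.9 GΩ

In GΩ:
  164 GΩ → 164
  4.71 GΩ → 4.71
  5.49 GΩ → 5.49
  65100 MΩ = 65100 × 10^-3 GΩ = 65.1
  70600 MΩ = 70600 × 10^-3 GΩ = 70.6
Sum: 164 + 4.71 + 5.49 + 65.1 + 70.6 = 309.9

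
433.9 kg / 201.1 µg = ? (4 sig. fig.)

2158000000

(433.9e3) / (201.1e-6) = 2.1576e9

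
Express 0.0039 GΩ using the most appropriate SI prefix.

= 3.9e6 Ω; 1e6 is mega.

3.9 MΩ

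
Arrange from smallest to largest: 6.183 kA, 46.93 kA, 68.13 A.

6.183 kA = 6183 A
46.93 kA = 46930 A
68.13 A = 68.13 A

68.13 A < 6.183 kA < 46.93 kA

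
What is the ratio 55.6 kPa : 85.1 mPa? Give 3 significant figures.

653000

(55.6 × 10^3) / (85.1 × 10^-3) = 0.6533 × 10^6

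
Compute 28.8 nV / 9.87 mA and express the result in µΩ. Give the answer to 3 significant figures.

(28.8 × 10⁻⁹) / (9.87 × 10⁻³) = 2.9179 × 10⁻⁶ Ω

2.92 µΩ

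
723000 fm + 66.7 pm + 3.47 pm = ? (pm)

793.17 pm

In pm:
  723000 fm = 723000 × 10^-3 pm = 723
  66.7 pm → 66.7
  3.47 pm → 3.47
Sum: 723 + 66.7 + 3.47 = 793.17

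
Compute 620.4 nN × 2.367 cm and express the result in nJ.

620.4e-9 × 2.367e-2 = 1468.4868e-11 J

14.684868 nJ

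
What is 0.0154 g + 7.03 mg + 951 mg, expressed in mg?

973.43 mg

In mg:
  0.0154 g = 0.0154 × 10^3 mg = 15.4
  7.03 mg → 7.03
  951 mg → 951
Sum: 15.4 + 7.03 + 951 = 973.43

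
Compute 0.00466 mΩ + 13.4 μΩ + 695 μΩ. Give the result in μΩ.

In μΩ:
  0.00466 mΩ = 0.00466e3 μΩ = 4.66
  13.4 μΩ → 13.4
  695 μΩ → 695
Sum: 4.66 + 13.4 + 695 = 713.06

713.06 μΩ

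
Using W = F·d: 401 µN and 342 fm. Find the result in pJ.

0.000137142 pJ

401 × 10⁻⁶ × 342 × 10⁻¹⁵ = 137142 × 10⁻²¹ J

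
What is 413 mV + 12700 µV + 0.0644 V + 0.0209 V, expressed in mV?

511 mV

In mV:
  413 mV → 413
  12700 µV = 12700e-3 mV = 12.7
  0.0644 V = 0.0644e3 mV = 64.4
  0.0209 V = 0.0209e3 mV = 20.9
Sum: 413 + 12.7 + 64.4 + 20.9 = 511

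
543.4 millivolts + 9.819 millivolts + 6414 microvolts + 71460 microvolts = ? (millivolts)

631.093 millivolts

In millivolts:
  543.4 millivolts → 543.4
  9.819 millivolts → 9.819
  6414 microvolts = 6414 × 10⁻³ millivolts = 6.414
  71460 microvolts = 71460 × 10⁻³ millivolts = 71.46
Sum: 543.4 + 9.819 + 6.414 + 71.46 = 631.093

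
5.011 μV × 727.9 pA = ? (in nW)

5.011 × 10^-6 × 727.9 × 10^-12 = 3647.5069 × 10^-18 W

0.0000036475069 nW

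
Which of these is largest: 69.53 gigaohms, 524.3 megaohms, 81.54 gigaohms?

81.54 gigaohms

69.53 gigaohms = 69530000000 ohms
524.3 megaohms = 524300000 ohms
81.54 gigaohms = 81540000000 ohms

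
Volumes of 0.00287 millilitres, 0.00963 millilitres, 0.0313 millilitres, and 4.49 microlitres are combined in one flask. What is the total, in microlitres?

In microlitres:
  0.00287 millilitres = 0.00287e3 microlitres = 2.87
  0.00963 millilitres = 0.00963e3 microlitres = 9.63
  0.0313 millilitres = 0.0313e3 microlitres = 31.3
  4.49 microlitres → 4.49
Sum: 2.87 + 9.63 + 31.3 + 4.49 = 48.29

48.29 microlitres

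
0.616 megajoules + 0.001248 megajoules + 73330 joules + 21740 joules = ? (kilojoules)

In kilojoules:
  0.616 megajoules = 0.616 × 10³ kilojoules = 616
  0.001248 megajoules = 0.001248 × 10³ kilojoules = 1.248
  73330 joules = 73330 × 10⁻³ kilojoules = 73.33
  21740 joules = 21740 × 10⁻³ kilojoules = 21.74
Sum: 616 + 1.248 + 73.33 + 21.74 = 712.318

712.318 kilojoules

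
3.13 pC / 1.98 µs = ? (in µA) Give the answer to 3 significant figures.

(3.13e-12) / (1.98e-6) = 1.5808e-6 A

1.58 µA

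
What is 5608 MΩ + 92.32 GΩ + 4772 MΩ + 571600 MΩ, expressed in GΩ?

674.3 GΩ

In GΩ:
  5608 MΩ = 5608e-3 GΩ = 5.608
  92.32 GΩ → 92.32
  4772 MΩ = 4772e-3 GΩ = 4.772
  571600 MΩ = 571600e-3 GΩ = 571.6
Sum: 5.608 + 92.32 + 4.772 + 571.6 = 674.3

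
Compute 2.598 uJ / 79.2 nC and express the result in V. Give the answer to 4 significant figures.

32.80 V

(2.598 × 10^-6) / (79.2 × 10^-9) = 0.032803 × 10^3 V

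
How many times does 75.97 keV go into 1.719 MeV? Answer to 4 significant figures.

(1.719 × 10⁶) / (75.97 × 10³) = 0.022627 × 10³

22.63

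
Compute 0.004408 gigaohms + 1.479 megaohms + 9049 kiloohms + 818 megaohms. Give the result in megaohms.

In megaohms:
  0.004408 gigaohms = 0.004408 × 10^3 megaohms = 4.408
  1.479 megaohms → 1.479
  9049 kiloohms = 9049 × 10^-3 megaohms = 9.049
  818 megaohms → 818
Sum: 4.408 + 1.479 + 9.049 + 818 = 832.936

832.936 megaohms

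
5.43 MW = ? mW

5430000000 mW

mega = 10^6, milli = 10^-3; factor is 10^9.
5.43 × 10^9 = 5430000000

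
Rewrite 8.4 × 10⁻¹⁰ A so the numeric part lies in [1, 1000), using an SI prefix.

= 840 × 10⁻¹² A; 10⁻¹² is pico.

840 pA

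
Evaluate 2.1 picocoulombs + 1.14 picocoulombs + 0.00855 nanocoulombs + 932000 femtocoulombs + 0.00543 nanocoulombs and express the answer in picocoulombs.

949.22 picocoulombs

In picocoulombs:
  2.1 picocoulombs → 2.1
  1.14 picocoulombs → 1.14
  0.00855 nanocoulombs = 0.00855 × 10³ picocoulombs = 8.55
  932000 femtocoulombs = 932000 × 10⁻³ picocoulombs = 932
  0.00543 nanocoulombs = 0.00543 × 10³ picocoulombs = 5.43
Sum: 2.1 + 1.14 + 8.55 + 932 + 5.43 = 949.22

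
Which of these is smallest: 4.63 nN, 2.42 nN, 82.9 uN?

4.63 nN = 0.00000000463 N
2.42 nN = 0.00000000242 N
82.9 uN = 0.0000829 N

2.42 nN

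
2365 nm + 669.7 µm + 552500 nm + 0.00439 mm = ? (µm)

1228.955 µm

In µm:
  2365 nm = 2365 × 10^-3 µm = 2.365
  669.7 µm → 669.7
  552500 nm = 552500 × 10^-3 µm = 552.5
  0.00439 mm = 0.00439 × 10^3 µm = 4.39
Sum: 2.365 + 669.7 + 552.5 + 4.39 = 1228.955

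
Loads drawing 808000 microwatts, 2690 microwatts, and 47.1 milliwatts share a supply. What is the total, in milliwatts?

857.79 milliwatts

In milliwatts:
  808000 microwatts = 808000e-3 milliwatts = 808
  2690 microwatts = 2690e-3 milliwatts = 2.69
  47.1 milliwatts → 47.1
Sum: 808 + 2.69 + 47.1 = 857.79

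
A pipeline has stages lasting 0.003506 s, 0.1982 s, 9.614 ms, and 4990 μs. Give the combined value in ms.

216.31 ms

In ms:
  0.003506 s = 0.003506 × 10³ ms = 3.506
  0.1982 s = 0.1982 × 10³ ms = 198.2
  9.614 ms → 9.614
  4990 μs = 4990 × 10⁻³ ms = 4.99
Sum: 3.506 + 198.2 + 9.614 + 4.99 = 216.31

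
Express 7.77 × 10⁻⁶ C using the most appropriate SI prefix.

7.77 uC

= 7.77 × 10⁻⁶ C; 10⁻⁶ is micro.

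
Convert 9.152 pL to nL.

0.009152 nL

pico = 10⁻¹², nano = 10⁻⁹; factor is 10⁻³.
9.152 × 10⁻³ = 0.009152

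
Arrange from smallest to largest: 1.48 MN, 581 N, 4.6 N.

1.48 MN = 1480000 N
581 N = 581 N
4.6 N = 4.6 N

4.6 N < 581 N < 1.48 MN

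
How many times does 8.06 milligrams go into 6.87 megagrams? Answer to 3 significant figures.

852000000

(6.87 × 10⁶) / (8.06 × 10⁻³) = 0.8524 × 10⁹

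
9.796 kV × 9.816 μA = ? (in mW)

96.157536 mW

9.796 × 10³ × 9.816 × 10⁻⁶ = 96.157536 × 10⁻³ W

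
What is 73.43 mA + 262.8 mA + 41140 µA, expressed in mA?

In mA:
  73.43 mA → 73.43
  262.8 mA → 262.8
  41140 µA = 41140e-3 mA = 41.14
Sum: 73.43 + 262.8 + 41.14 = 377.37

377.37 mA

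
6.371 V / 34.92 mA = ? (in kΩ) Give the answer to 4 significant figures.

0.1824 kΩ

(6.371) / (34.92 × 10^-3) = 0.182446 × 10^3 Ω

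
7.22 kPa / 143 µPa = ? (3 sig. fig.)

50500000

(7.22 × 10³) / (143 × 10⁻⁶) = 0.05049 × 10⁹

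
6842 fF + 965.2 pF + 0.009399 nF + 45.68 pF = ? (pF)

1027.121 pF

In pF:
  6842 fF = 6842e-3 pF = 6.842
  965.2 pF → 965.2
  0.009399 nF = 0.009399e3 pF = 9.399
  45.68 pF → 45.68
Sum: 6.842 + 965.2 + 9.399 + 45.68 = 1027.121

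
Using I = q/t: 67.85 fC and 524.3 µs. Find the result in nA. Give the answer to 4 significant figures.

0.1294 nA

(67.85 × 10⁻¹⁵) / (524.3 × 10⁻⁶) = 0.129411 × 10⁻⁹ A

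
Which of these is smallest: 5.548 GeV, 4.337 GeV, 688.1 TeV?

5.548 GeV = 5548000000 eV
4.337 GeV = 4337000000 eV
688.1 TeV = 688100000000000 eV

4.337 GeV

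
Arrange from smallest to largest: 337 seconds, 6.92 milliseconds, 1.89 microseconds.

1.89 microseconds < 6.92 milliseconds < 337 seconds

337 seconds = 337 seconds
6.92 milliseconds = 0.00692 seconds
1.89 microseconds = 0.00000189 seconds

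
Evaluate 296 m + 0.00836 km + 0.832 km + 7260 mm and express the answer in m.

1143.62 m

In m:
  296 m → 296
  0.00836 km = 0.00836 × 10³ m = 8.36
  0.832 km = 0.832 × 10³ m = 832
  7260 mm = 7260 × 10⁻³ m = 7.26
Sum: 296 + 8.36 + 832 + 7.26 = 1143.62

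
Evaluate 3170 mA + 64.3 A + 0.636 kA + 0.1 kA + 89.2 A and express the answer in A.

In A:
  3170 mA = 3170 × 10^-3 A = 3.17
  64.3 A → 64.3
  0.636 kA = 0.636 × 10^3 A = 636
  0.1 kA = 0.1 × 10^3 A = 100
  89.2 A → 89.2
Sum: 3.17 + 64.3 + 636 + 100 + 89.2 = 892.67

892.67 A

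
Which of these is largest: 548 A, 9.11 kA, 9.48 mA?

9.11 kA

548 A = 548 A
9.11 kA = 9110 A
9.48 mA = 0.00948 A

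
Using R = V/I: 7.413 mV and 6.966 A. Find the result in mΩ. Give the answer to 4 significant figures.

(7.413 × 10⁻³) / (6.966) = 1.06417 × 10⁻³ Ω

1.064 mΩ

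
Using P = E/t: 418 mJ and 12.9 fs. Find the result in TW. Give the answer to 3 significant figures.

(418e-3) / (12.9e-15) = 32.403e12 W

32.4 TW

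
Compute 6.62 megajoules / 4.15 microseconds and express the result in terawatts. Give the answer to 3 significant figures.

(6.62 × 10⁶) / (4.15 × 10⁻⁶) = 1.5952 × 10¹² W

1.60 terawatts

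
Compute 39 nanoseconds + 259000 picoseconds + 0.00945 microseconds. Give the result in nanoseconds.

In nanoseconds:
  39 nanoseconds → 39
  259000 picoseconds = 259000 × 10^-3 nanoseconds = 259
  0.00945 microseconds = 0.00945 × 10^3 nanoseconds = 9.45
Sum: 39 + 259 + 9.45 = 307.45

307.45 nanoseconds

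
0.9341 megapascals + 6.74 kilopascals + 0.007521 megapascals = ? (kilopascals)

In kilopascals:
  0.9341 megapascals = 0.9341 × 10³ kilopascals = 934.1
  6.74 kilopascals → 6.74
  0.007521 megapascals = 0.007521 × 10³ kilopascals = 7.521
Sum: 934.1 + 6.74 + 7.521 = 948.361

948.361 kilopascals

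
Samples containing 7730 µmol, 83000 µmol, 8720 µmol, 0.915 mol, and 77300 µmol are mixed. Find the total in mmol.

1091.75 mmol

In mmol:
  7730 µmol = 7730 × 10^-3 mmol = 7.73
  83000 µmol = 83000 × 10^-3 mmol = 83
  8720 µmol = 8720 × 10^-3 mmol = 8.72
  0.915 mol = 0.915 × 10^3 mmol = 915
  77300 µmol = 77300 × 10^-3 mmol = 77.3
Sum: 7.73 + 83 + 8.72 + 915 + 77.3 = 1091.75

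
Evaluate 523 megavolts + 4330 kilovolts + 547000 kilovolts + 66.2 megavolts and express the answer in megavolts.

In megavolts:
  523 megavolts → 523
  4330 kilovolts = 4330 × 10⁻³ megavolts = 4.33
  547000 kilovolts = 547000 × 10⁻³ megavolts = 547
  66.2 megavolts → 66.2
Sum: 523 + 4.33 + 547 + 66.2 = 1140.53

1140.53 megavolts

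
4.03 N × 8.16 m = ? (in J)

32.8848 J

4.03 × 8.16 = 32.8848 J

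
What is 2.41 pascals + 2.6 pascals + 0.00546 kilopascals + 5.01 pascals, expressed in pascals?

In pascals:
  2.41 pascals → 2.41
  2.6 pascals → 2.6
  0.00546 kilopascals = 0.00546 × 10³ pascals = 5.46
  5.01 pascals → 5.01
Sum: 2.41 + 2.6 + 5.46 + 5.01 = 15.48

15.48 pascals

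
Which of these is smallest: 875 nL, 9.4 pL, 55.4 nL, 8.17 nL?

9.4 pL

875 nL = 0.000000875 L
9.4 pL = 0.0000000000094 L
55.4 nL = 0.0000000554 L
8.17 nL = 0.00000000817 L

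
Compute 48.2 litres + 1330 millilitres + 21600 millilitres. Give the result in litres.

In litres:
  48.2 litres → 48.2
  1330 millilitres = 1330e-3 litres = 1.33
  21600 millilitres = 21600e-3 litres = 21.6
Sum: 48.2 + 1.33 + 21.6 = 71.13

71.13 litres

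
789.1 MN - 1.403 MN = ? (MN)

In MN:
  789.1 MN → 789.1
  1.403 MN → 1.403
Difference: 789.1 - 1.403 = 787.697

787.697 MN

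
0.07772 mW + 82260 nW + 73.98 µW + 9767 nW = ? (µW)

243.727 µW

In µW:
  0.07772 mW = 0.07772e3 µW = 77.72
  82260 nW = 82260e-3 µW = 82.26
  73.98 µW → 73.98
  9767 nW = 9767e-3 µW = 9.767
Sum: 77.72 + 82.26 + 73.98 + 9.767 = 243.727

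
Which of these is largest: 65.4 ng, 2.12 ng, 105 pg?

65.4 ng

65.4 ng = 0.0000000654 g
2.12 ng = 0.00000000212 g
105 pg = 0.000000000105 g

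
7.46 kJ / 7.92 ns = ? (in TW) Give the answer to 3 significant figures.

(7.46 × 10³) / (7.92 × 10⁻⁹) = 0.94192 × 10¹² W

0.942 TW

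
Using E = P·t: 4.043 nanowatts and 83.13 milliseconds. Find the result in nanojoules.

4.043 × 10⁻⁹ × 83.13 × 10⁻³ = 336.09459 × 10⁻¹² J

0.33609459 nanojoules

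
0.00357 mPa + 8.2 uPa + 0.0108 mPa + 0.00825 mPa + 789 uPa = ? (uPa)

819.82 uPa

In uPa:
  0.00357 mPa = 0.00357 × 10³ uPa = 3.57
  8.2 uPa → 8.2
  0.0108 mPa = 0.0108 × 10³ uPa = 10.8
  0.00825 mPa = 0.00825 × 10³ uPa = 8.25
  789 uPa → 789
Sum: 3.57 + 8.2 + 10.8 + 8.25 + 789 = 819.82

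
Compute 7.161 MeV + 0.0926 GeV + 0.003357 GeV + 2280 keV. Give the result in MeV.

In MeV:
  7.161 MeV → 7.161
  0.0926 GeV = 0.0926 × 10³ MeV = 92.6
  0.003357 GeV = 0.003357 × 10³ MeV = 3.357
  2280 keV = 2280 × 10⁻³ MeV = 2.28
Sum: 7.161 + 92.6 + 3.357 + 2.28 = 105.398

105.398 MeV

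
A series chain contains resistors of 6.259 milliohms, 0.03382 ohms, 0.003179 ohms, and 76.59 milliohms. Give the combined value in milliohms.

119.848 milliohms

In milliohms:
  6.259 milliohms → 6.259
  0.03382 ohms = 0.03382 × 10^3 milliohms = 33.82
  0.003179 ohms = 0.003179 × 10^3 milliohms = 3.179
  76.59 milliohms → 76.59
Sum: 6.259 + 33.82 + 3.179 + 76.59 = 119.848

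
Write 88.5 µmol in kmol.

micro = 10⁻⁶, kilo = 10³; factor is 10⁻⁹.
88.5 × 10⁻⁹ = 0.0000000885

0.0000000885 kmol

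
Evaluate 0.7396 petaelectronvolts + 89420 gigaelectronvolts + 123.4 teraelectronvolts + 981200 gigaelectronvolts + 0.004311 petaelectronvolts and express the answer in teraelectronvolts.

In teraelectronvolts:
  0.7396 petaelectronvolts = 0.7396 × 10³ teraelectronvolts = 739.6
  89420 gigaelectronvolts = 89420 × 10⁻³ teraelectronvolts = 89.42
  123.4 teraelectronvolts → 123.4
  981200 gigaelectronvolts = 981200 × 10⁻³ teraelectronvolts = 981.2
  0.004311 petaelectronvolts = 0.004311 × 10³ teraelectronvolts = 4.311
Sum: 739.6 + 89.42 + 123.4 + 981.2 + 4.311 = 1937.931

1937.931 teraelectronvolts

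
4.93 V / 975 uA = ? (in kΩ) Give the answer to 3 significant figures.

5.06 kΩ

(4.93) / (975 × 10⁻⁶) = 0.0050564 × 10⁶ Ω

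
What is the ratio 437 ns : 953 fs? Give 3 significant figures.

(437 × 10^-9) / (953 × 10^-15) = 0.4586 × 10^6

459000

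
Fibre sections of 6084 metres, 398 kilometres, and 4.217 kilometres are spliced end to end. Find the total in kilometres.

In kilometres:
  6084 metres = 6084e-3 kilometres = 6.084
  398 kilometres → 398
  4.217 kilometres → 4.217
Sum: 6.084 + 398 + 4.217 = 408.301

408.301 kilometres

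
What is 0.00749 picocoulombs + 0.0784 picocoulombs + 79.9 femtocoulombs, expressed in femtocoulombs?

165.79 femtocoulombs

In femtocoulombs:
  0.00749 picocoulombs = 0.00749 × 10³ femtocoulombs = 7.49
  0.0784 picocoulombs = 0.0784 × 10³ femtocoulombs = 78.4
  79.9 femtocoulombs → 79.9
Sum: 7.49 + 78.4 + 79.9 = 165.79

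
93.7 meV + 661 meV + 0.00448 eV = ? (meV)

In meV:
  93.7 meV → 93.7
  661 meV → 661
  0.00448 eV = 0.00448 × 10³ meV = 4.48
Sum: 93.7 + 661 + 4.48 = 759.18

759.18 meV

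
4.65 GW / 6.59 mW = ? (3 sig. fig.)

(4.65 × 10⁹) / (6.59 × 10⁻³) = 0.7056 × 10¹²

706000000000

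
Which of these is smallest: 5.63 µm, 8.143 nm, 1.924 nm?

1.924 nm

5.63 µm = 0.00000563 m
8.143 nm = 0.000000008143 m
1.924 nm = 0.000000001924 m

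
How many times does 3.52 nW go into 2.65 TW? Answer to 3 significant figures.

753000000000000000000

(2.65 × 10^12) / (3.52 × 10^-9) = 0.7528 × 10^21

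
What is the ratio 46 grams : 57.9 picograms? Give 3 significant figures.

(46) / (57.9e-12) = 0.7945e12

794000000000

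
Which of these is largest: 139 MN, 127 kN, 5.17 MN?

139 MN = 139000000 N
127 kN = 127000 N
5.17 MN = 5170000 N

139 MN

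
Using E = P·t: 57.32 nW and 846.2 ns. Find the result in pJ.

57.32 × 10⁻⁹ × 846.2 × 10⁻⁹ = 48504.184 × 10⁻¹⁸ J

0.048504184 pJ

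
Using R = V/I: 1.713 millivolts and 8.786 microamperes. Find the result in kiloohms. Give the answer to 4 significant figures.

0.1950 kiloohms

(1.713 × 10^-3) / (8.786 × 10^-6) = 0.194969 × 10^3 Ω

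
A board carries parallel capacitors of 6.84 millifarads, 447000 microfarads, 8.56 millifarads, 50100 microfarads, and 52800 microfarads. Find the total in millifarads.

In millifarads:
  6.84 millifarads → 6.84
  447000 microfarads = 447000e-3 millifarads = 447
  8.56 millifarads → 8.56
  50100 microfarads = 50100e-3 millifarads = 50.1
  52800 microfarads = 52800e-3 millifarads = 52.8
Sum: 6.84 + 447 + 8.56 + 50.1 + 52.8 = 565.3

565.3 millifarads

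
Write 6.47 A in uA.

(no prefix) = 1e0, micro = 1e-6; factor is 1e6.
6.47 × 1e6 = 6470000

6470000 uA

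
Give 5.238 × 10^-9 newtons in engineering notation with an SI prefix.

= 5.238 × 10^-9 newtons; 10^-9 is nano.

5.238 nanonewtons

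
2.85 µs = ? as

micro = 10⁻⁶, atto = 10⁻¹⁸; factor is 10¹².
2.85 × 10¹² = 2850000000000

2850000000000 as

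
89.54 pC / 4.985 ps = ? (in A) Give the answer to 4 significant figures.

(89.54e-12) / (4.985e-12) = 17.9619 A

17.96 A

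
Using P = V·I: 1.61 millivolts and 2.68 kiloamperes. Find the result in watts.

1.61 × 10^-3 × 2.68 × 10^3 = 4.3148 W

4.3148 watts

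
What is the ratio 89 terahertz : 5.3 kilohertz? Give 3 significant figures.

(89 × 10^12) / (5.3 × 10^3) = 16.79 × 10^9

16800000000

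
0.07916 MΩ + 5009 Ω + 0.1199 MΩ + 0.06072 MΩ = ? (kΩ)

264.789 kΩ

In kΩ:
  0.07916 MΩ = 0.07916 × 10^3 kΩ = 79.16
  5009 Ω = 5009 × 10^-3 kΩ = 5.009
  0.1199 MΩ = 0.1199 × 10^3 kΩ = 119.9
  0.06072 MΩ = 0.06072 × 10^3 kΩ = 60.72
Sum: 79.16 + 5.009 + 119.9 + 60.72 = 264.789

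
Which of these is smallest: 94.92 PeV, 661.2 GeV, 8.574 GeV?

94.92 PeV = 94920000000000000 eV
661.2 GeV = 661200000000 eV
8.574 GeV = 8574000000 eV

8.574 GeV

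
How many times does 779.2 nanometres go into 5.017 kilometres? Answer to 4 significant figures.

6439000000

(5.017 × 10^3) / (779.2 × 10^-9) = 0.0064387 × 10^12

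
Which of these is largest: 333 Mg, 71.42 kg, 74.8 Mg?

333 Mg = 333000000 g
71.42 kg = 71420 g
74.8 Mg = 74800000 g

333 Mg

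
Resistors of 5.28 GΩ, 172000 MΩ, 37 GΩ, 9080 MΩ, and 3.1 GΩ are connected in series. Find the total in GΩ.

226.46 GΩ

In GΩ:
  5.28 GΩ → 5.28
  172000 MΩ = 172000e-3 GΩ = 172
  37 GΩ → 37
  9080 MΩ = 9080e-3 GΩ = 9.08
  3.1 GΩ → 3.1
Sum: 5.28 + 172 + 37 + 9.08 + 3.1 = 226.46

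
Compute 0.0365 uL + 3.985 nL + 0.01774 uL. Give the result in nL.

58.225 nL

In nL:
  0.0365 uL = 0.0365 × 10³ nL = 36.5
  3.985 nL → 3.985
  0.01774 uL = 0.01774 × 10³ nL = 17.74
Sum: 36.5 + 3.985 + 17.74 = 58.225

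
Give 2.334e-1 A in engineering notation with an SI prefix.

= 233.4e-3 A; 1e-3 is milli.

233.4 mA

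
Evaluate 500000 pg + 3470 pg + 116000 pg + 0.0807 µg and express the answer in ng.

700.17 ng

In ng:
  500000 pg = 500000 × 10^-3 ng = 500
  3470 pg = 3470 × 10^-3 ng = 3.47
  116000 pg = 116000 × 10^-3 ng = 116
  0.0807 µg = 0.0807 × 10^3 ng = 80.7
Sum: 500 + 3.47 + 116 + 80.7 = 700.17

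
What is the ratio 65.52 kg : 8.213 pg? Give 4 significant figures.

(65.52 × 10^3) / (8.213 × 10^-12) = 7.9776 × 10^15

7978000000000000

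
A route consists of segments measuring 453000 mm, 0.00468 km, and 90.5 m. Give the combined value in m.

548.18 m

In m:
  453000 mm = 453000e-3 m = 453
  0.00468 km = 0.00468e3 m = 4.68
  90.5 m → 90.5
Sum: 453 + 4.68 + 90.5 = 548.18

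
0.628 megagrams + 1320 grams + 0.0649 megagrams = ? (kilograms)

694.22 kilograms

In kilograms:
  0.628 megagrams = 0.628e3 kilograms = 628
  1320 grams = 1320e-3 kilograms = 1.32
  0.0649 megagrams = 0.0649e3 kilograms = 64.9
Sum: 628 + 1.32 + 64.9 = 694.22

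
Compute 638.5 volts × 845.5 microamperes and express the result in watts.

638.5 × 845.5 × 10^-6 = 539851.75 × 10^-6 W

0.53985175 watts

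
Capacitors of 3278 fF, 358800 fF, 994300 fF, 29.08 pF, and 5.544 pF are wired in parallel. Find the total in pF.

1391.002 pF

In pF:
  3278 fF = 3278 × 10^-3 pF = 3.278
  358800 fF = 358800 × 10^-3 pF = 358.8
  994300 fF = 994300 × 10^-3 pF = 994.3
  29.08 pF → 29.08
  5.544 pF → 5.544
Sum: 3.278 + 358.8 + 994.3 + 29.08 + 5.544 = 1391.002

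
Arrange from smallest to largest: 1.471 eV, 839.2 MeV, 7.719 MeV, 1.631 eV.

1.471 eV = 1.471 eV
839.2 MeV = 839200000 eV
7.719 MeV = 7719000 eV
1.631 eV = 1.631 eV

1.471 eV < 1.631 eV < 7.719 MeV < 839.2 MeV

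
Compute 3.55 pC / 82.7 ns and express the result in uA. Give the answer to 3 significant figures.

(3.55 × 10^-12) / (82.7 × 10^-9) = 0.042926 × 10^-3 A

42.9 uA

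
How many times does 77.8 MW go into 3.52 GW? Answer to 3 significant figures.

(3.52e9) / (77.8e6) = 0.04524e3

45.2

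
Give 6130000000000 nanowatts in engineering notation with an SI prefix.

= 6.13 × 10³ watts; 10³ is kilo.

6.13 kilowatts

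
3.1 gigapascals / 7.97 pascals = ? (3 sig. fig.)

389000000

(3.1 × 10^9) / (7.97) = 0.389 × 10^9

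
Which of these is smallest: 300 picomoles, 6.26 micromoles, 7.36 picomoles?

300 picomoles = 0.0000000003 moles
6.26 micromoles = 0.00000626 moles
7.36 picomoles = 0.00000000000736 moles

7.36 picomoles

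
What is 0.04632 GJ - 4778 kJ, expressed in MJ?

In MJ:
  0.04632 GJ = 0.04632 × 10³ MJ = 46.32
  4778 kJ = 4778 × 10⁻³ MJ = 4.778
Difference: 46.32 - 4.778 = 41.542

41.542 MJ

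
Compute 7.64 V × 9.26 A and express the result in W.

70.7464 W

7.64 × 9.26 = 70.7464 W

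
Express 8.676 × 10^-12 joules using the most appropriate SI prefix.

8.676 picojoules

= 8.676 × 10^-12 joules; 10^-12 is pico.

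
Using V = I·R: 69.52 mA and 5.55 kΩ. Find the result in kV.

0.385836 kV

69.52 × 10⁻³ × 5.55 × 10³ = 385.836 V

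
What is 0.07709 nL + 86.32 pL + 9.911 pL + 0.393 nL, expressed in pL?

In pL:
  0.07709 nL = 0.07709 × 10³ pL = 77.09
  86.32 pL → 86.32
  9.911 pL → 9.911
  0.393 nL = 0.393 × 10³ pL = 393
Sum: 77.09 + 86.32 + 9.911 + 393 = 566.321

566.321 pL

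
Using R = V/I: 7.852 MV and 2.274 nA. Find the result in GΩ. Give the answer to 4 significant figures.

3453000 GΩ

(7.852e6) / (2.274e-9) = 3.45295e15 Ω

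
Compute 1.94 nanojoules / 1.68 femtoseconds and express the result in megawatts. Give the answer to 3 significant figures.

1.15 megawatts

(1.94e-9) / (1.68e-15) = 1.1548e6 W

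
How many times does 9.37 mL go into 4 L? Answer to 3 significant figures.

(4) / (9.37e-3) = 0.4269e3

427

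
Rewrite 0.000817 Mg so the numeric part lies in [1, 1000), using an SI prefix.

817 g

= 817 g; mantissa already in [1, 1000).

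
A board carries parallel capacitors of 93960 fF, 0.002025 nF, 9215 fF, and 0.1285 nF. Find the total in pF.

In pF:
  93960 fF = 93960 × 10^-3 pF = 93.96
  0.002025 nF = 0.002025 × 10^3 pF = 2.025
  9215 fF = 9215 × 10^-3 pF = 9.215
  0.1285 nF = 0.1285 × 10^3 pF = 128.5
Sum: 93.96 + 2.025 + 9.215 + 128.5 = 233.7

233.7 pF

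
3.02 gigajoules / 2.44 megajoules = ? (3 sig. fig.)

(3.02 × 10⁹) / (2.44 × 10⁶) = 1.238 × 10³

1240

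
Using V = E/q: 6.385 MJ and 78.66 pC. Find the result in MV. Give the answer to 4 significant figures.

(6.385 × 10⁶) / (78.66 × 10⁻¹²) = 0.0811721 × 10¹⁸ V

81170000000 MV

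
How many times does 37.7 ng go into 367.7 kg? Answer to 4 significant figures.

(367.7 × 10^3) / (37.7 × 10^-9) = 9.7533 × 10^12

9753000000000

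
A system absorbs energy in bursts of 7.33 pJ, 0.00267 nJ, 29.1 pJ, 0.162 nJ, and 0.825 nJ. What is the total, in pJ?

1026.1 pJ

In pJ:
  7.33 pJ → 7.33
  0.00267 nJ = 0.00267 × 10³ pJ = 2.67
  29.1 pJ → 29.1
  0.162 nJ = 0.162 × 10³ pJ = 162
  0.825 nJ = 0.825 × 10³ pJ = 825
Sum: 7.33 + 2.67 + 29.1 + 162 + 825 = 1026.1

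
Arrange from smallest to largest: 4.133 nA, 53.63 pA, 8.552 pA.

4.133 nA = 0.000000004133 A
53.63 pA = 0.00000000005363 A
8.552 pA = 0.000000000008552 A

8.552 pA < 53.63 pA < 4.133 nA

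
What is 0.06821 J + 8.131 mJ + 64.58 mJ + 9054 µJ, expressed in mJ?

149.975 mJ

In mJ:
  0.06821 J = 0.06821 × 10³ mJ = 68.21
  8.131 mJ → 8.131
  64.58 mJ → 64.58
  9054 µJ = 9054 × 10⁻³ mJ = 9.054
Sum: 68.21 + 8.131 + 64.58 + 9.054 = 149.975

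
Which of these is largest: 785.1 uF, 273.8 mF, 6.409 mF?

785.1 uF = 0.0007851 F
273.8 mF = 0.2738 F
6.409 mF = 0.006409 F

273.8 mF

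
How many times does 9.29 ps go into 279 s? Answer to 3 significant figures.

(279) / (9.29 × 10^-12) = 30.03 × 10^12

30000000000000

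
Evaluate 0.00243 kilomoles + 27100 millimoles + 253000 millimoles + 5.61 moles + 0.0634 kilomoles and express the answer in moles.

In moles:
  0.00243 kilomoles = 0.00243 × 10³ moles = 2.43
  27100 millimoles = 27100 × 10⁻³ moles = 27.1
  253000 millimoles = 253000 × 10⁻³ moles = 253
  5.61 moles → 5.61
  0.0634 kilomoles = 0.0634 × 10³ moles = 63.4
Sum: 2.43 + 27.1 + 253 + 5.61 + 63.4 = 351.54

351.54 moles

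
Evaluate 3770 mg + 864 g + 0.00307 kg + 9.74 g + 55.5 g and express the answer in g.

936.08 g

In g:
  3770 mg = 3770 × 10⁻³ g = 3.77
  864 g → 864
  0.00307 kg = 0.00307 × 10³ g = 3.07
  9.74 g → 9.74
  55.5 g → 55.5
Sum: 3.77 + 864 + 3.07 + 9.74 + 55.5 = 936.08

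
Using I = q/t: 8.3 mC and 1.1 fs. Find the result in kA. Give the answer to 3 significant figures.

7550000000 kA

(8.3 × 10^-3) / (1.1 × 10^-15) = 7.5455 × 10^12 A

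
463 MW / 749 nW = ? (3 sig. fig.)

618000000000000

(463 × 10⁶) / (749 × 10⁻⁹) = 0.6182 × 10¹⁵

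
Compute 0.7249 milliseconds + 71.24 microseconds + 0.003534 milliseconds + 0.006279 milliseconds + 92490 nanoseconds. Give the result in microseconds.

In microseconds:
  0.7249 milliseconds = 0.7249e3 microseconds = 724.9
  71.24 microseconds → 71.24
  0.003534 milliseconds = 0.003534e3 microseconds = 3.534
  0.006279 milliseconds = 0.006279e3 microseconds = 6.279
  92490 nanoseconds = 92490e-3 microseconds = 92.49
Sum: 724.9 + 71.24 + 3.534 + 6.279 + 92.49 = 898.443

898.443 microseconds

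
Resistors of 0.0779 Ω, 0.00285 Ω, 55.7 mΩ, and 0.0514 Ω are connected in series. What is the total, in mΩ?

In mΩ:
  0.0779 Ω = 0.0779e3 mΩ = 77.9
  0.00285 Ω = 0.00285e3 mΩ = 2.85
  55.7 mΩ → 55.7
  0.0514 Ω = 0.0514e3 mΩ = 51.4
Sum: 77.9 + 2.85 + 55.7 + 51.4 = 187.85

187.85 mΩ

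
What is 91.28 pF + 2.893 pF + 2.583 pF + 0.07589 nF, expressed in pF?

172.646 pF

In pF:
  91.28 pF → 91.28
  2.893 pF → 2.893
  2.583 pF → 2.583
  0.07589 nF = 0.07589e3 pF = 75.89
Sum: 91.28 + 2.893 + 2.583 + 75.89 = 172.646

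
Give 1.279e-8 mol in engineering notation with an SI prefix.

= 12.79e-9 mol; 1e-9 is nano.

12.79 nmol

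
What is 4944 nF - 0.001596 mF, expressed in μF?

3.348 μF

In μF:
  4944 nF = 4944 × 10^-3 μF = 4.944
  0.001596 mF = 0.001596 × 10^3 μF = 1.596
Difference: 4.944 - 1.596 = 3.348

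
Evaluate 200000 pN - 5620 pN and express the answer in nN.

194.38 nN

In nN:
  200000 pN = 200000 × 10^-3 nN = 200
  5620 pN = 5620 × 10^-3 nN = 5.62
Difference: 200 - 5.62 = 194.38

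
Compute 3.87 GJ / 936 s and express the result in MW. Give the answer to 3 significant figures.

(3.87 × 10⁹) / (936) = 0.0041346 × 10⁹ W

4.13 MW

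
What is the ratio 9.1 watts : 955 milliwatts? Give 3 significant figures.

9.53

(9.1) / (955 × 10^-3) = 0.009529 × 10^3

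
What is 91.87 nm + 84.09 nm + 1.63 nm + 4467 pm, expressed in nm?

In nm:
  91.87 nm → 91.87
  84.09 nm → 84.09
  1.63 nm → 1.63
  4467 pm = 4467 × 10^-3 nm = 4.467
Sum: 91.87 + 84.09 + 1.63 + 4.467 = 182.057

182.057 nm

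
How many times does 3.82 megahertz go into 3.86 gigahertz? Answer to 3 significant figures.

1010

(3.86e9) / (3.82e6) = 1.01e3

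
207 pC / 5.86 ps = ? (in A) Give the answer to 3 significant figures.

35.3 A

(207e-12) / (5.86e-12) = 35.324 A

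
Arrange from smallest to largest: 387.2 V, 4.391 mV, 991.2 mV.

387.2 V = 387.2 V
4.391 mV = 0.004391 V
991.2 mV = 0.9912 V

4.391 mV < 991.2 mV < 387.2 V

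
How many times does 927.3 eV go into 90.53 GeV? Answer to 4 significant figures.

(90.53 × 10^9) / (927.3) = 0.097628 × 10^9

97630000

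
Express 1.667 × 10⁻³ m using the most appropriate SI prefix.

= 1.667 × 10⁻³ m; 10⁻³ is milli.

1.667 mm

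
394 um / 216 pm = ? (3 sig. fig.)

(394e-6) / (216e-12) = 1.824e6

1820000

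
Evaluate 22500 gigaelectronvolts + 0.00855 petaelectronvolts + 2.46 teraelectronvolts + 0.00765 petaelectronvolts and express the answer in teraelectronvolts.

41.16 teraelectronvolts

In teraelectronvolts:
  22500 gigaelectronvolts = 22500e-3 teraelectronvolts = 22.5
  0.00855 petaelectronvolts = 0.00855e3 teraelectronvolts = 8.55
  2.46 teraelectronvolts → 2.46
  0.00765 petaelectronvolts = 0.00765e3 teraelectronvolts = 7.65
Sum: 22.5 + 8.55 + 2.46 + 7.65 = 41.16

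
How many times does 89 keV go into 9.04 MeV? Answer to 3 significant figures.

(9.04 × 10^6) / (89 × 10^3) = 0.1016 × 10^3

102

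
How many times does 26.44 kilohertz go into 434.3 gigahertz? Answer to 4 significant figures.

(434.3 × 10^9) / (26.44 × 10^3) = 16.426 × 10^6

16430000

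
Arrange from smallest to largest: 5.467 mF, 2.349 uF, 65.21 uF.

2.349 uF < 65.21 uF < 5.467 mF

5.467 mF = 0.005467 F
2.349 uF = 0.000002349 F
65.21 uF = 0.00006521 F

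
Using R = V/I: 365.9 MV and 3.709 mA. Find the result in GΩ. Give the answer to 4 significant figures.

98.65 GΩ

(365.9 × 10^6) / (3.709 × 10^-3) = 98.6519 × 10^9 Ω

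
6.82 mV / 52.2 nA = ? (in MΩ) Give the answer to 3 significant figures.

0.131 MΩ

(6.82 × 10^-3) / (52.2 × 10^-9) = 0.13065 × 10^6 Ω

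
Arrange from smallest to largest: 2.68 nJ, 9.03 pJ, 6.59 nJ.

2.68 nJ = 0.00000000268 J
9.03 pJ = 0.00000000000903 J
6.59 nJ = 0.00000000659 J

9.03 pJ < 2.68 nJ < 6.59 nJ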